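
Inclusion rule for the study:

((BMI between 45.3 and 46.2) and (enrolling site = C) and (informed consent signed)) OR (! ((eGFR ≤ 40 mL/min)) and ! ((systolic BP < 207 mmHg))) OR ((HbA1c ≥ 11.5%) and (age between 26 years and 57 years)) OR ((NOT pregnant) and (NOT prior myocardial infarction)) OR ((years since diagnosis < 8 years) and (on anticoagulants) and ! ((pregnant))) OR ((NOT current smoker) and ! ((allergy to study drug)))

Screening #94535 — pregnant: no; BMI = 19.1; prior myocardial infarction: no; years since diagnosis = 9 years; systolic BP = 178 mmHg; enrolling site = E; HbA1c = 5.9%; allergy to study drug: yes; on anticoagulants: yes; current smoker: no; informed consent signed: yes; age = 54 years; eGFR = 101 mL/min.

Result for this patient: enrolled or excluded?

Enrolled

Atomic conditions:
  BMI between 45.3 and 46.2: 19.1 in [45.3, 46.2] is false
  enrolling site = C: E == C is false
  informed consent signed: yes → true
  eGFR ≤ 40 mL/min: 101 ≤ 40 is false
  systolic BP < 207 mmHg: 178 < 207 is true
  HbA1c ≥ 11.5%: 5.9 ≥ 11.5 is false
  age between 26 years and 57 years: 54 in [26, 57] is true
  NOT pregnant: no → true
  NOT prior myocardial infarction: no → true
  years since diagnosis < 8 years: 9 < 8 is false
  on anticoagulants: yes → true
  pregnant: no → false
  NOT current smoker: no → true
  allergy to study drug: yes → true
Combine:
[1] false AND false AND true = false
[2.1] NOT false = true
[2.2] NOT true = false
[2] true AND false = false
[3] false AND true = false
[4] true AND true = true
[5.3] NOT false = true
[5] false AND true AND true = false
[6.2] NOT true = false
[6] true AND false = false
[root] false OR false OR false OR true OR false OR false = true
Overall: true → enrolled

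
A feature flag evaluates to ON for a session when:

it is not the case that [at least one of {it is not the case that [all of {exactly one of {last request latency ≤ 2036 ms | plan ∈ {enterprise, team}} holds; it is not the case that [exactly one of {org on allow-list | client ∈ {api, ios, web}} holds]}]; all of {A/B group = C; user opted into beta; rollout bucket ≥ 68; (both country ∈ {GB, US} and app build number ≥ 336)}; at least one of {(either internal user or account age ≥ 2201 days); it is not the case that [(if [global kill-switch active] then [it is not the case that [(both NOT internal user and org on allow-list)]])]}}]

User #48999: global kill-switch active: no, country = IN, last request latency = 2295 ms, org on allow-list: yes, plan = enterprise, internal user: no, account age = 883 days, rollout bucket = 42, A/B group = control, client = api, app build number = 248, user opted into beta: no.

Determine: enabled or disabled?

Atomic conditions:
  last request latency ≤ 2036 ms: 2295 ≤ 2036 is false
  plan ∈ {enterprise, team}: enterprise is in the set → true
  org on allow-list: yes → true
  client ∈ {api, ios, web}: api is in the set → true
  A/B group = C: control == C is false
  user opted into beta: no → false
  rollout bucket ≥ 68: 42 ≥ 68 is false
  country ∈ {GB, US}: IN is not in the set → false
  app build number ≥ 336: 248 ≥ 336 is false
  internal user: no → false
  account age ≥ 2201 days: 883 ≥ 2201 is false
  global kill-switch active: no → false
  NOT internal user: no → true
Combine:
[1.1.1.1] exactly-one(false, true) = true
[1.1.1.2.1] exactly-one(true, true) = false
[1.1.1.2] NOT false = true
[1.1.1] true AND true = true
[1.1] NOT true = false
[1.2.4] false AND false = false
[1.2] false AND false AND false AND false = false
[1.3.1] false OR false = false
[1.3.2.1.2.1] true AND true = true
[1.3.2.1.2] NOT true = false
[1.3.2.1] false → false (antecedent false ⇒ implication holds) = true
[1.3.2] NOT true = false
[1.3] false OR false = false
[1] false OR false OR false = false
[root] NOT false = true
Overall: true → enabled

Enabled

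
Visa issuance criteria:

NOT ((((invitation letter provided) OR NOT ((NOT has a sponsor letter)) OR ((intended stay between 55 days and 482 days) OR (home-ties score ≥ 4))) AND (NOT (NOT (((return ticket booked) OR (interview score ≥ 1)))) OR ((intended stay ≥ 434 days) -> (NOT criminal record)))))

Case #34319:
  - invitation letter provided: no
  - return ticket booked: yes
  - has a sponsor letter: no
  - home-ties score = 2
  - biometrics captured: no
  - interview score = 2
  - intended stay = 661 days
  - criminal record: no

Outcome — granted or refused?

Atomic conditions:
  invitation letter provided: no → false
  NOT has a sponsor letter: no → true
  intended stay between 55 days and 482 days: 661 in [55, 482] is false
  home-ties score ≥ 4: 2 ≥ 4 is false
  return ticket booked: yes → true
  interview score ≥ 1: 2 ≥ 1 is true
  intended stay ≥ 434 days: 661 ≥ 434 is true
  NOT criminal record: no → true
Combine:
[1.1.2] NOT true = false
[1.1.3] false OR false = false
[1.1] false OR false OR false = false
[1.2.1.1.1] true OR true = true
[1.2.1.1] NOT true = false
[1.2.1] NOT false = true
[1.2.2] true → true = true
[1.2] true OR true = true
[1] false AND true = false
[root] NOT false = true
Overall: true → granted

Granted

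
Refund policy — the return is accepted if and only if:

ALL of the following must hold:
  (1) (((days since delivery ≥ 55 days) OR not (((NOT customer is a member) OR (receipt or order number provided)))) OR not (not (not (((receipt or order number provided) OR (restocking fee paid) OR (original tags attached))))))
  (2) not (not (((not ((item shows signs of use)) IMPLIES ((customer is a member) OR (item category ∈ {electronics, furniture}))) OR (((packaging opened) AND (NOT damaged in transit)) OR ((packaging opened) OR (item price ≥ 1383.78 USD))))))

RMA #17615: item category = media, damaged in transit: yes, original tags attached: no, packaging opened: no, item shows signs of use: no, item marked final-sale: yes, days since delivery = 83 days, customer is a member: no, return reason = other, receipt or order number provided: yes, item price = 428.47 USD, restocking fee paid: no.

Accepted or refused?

Refused

Atomic conditions:
  days since delivery ≥ 55 days: 83 ≥ 55 is true
  NOT customer is a member: no → true
  receipt or order number provided: yes → true
  restocking fee paid: no → false
  original tags attached: no → false
  item shows signs of use: no → false
  customer is a member: no → false
  item category ∈ {electronics, furniture}: media is not in the set → false
  packaging opened: no → false
  NOT damaged in transit: yes → false
  item price ≥ 1383.78 USD: 428.47 ≥ 1383.78 is false
Combine:
[1.1.2.1] true OR true = true
[1.1.2] NOT true = false
[1.1] true OR false = true
[1.2.1.1.1] true OR false OR false = true
[1.2.1.1] NOT true = false
[1.2.1] NOT false = true
[1.2] NOT true = false
[1] true OR false = true
[2.1.1.1.1] NOT false = true
[2.1.1.1.2] false OR false = false
[2.1.1.1] true → false = false
[2.1.1.2.1] false AND false = false
[2.1.1.2.2] false OR false = false
[2.1.1.2] false OR false = false
[2.1.1] false OR false = false
[2.1] NOT false = true
[2] NOT true = false
[root] true AND false = false
Overall: false → refused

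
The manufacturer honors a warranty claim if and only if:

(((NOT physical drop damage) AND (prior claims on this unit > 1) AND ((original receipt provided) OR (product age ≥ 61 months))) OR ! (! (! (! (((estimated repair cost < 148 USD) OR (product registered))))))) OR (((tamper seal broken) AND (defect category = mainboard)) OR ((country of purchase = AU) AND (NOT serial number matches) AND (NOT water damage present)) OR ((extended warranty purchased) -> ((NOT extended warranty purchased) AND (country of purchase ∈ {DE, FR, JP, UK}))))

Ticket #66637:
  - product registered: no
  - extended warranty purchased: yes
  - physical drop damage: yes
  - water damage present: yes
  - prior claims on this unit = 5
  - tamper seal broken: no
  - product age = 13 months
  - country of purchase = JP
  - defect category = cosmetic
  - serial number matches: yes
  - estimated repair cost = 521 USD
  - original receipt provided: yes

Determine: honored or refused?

Refused

Atomic conditions:
  NOT physical drop damage: yes → false
  prior claims on this unit > 1: 5 > 1 is true
  original receipt provided: yes → true
  product age ≥ 61 months: 13 ≥ 61 is false
  estimated repair cost < 148 USD: 521 < 148 is false
  product registered: no → false
  tamper seal broken: no → false
  defect category = mainboard: cosmetic == mainboard is false
  country of purchase = AU: JP == AU is false
  NOT serial number matches: yes → false
  NOT water damage present: yes → false
  extended warranty purchased: yes → true
  NOT extended warranty purchased: yes → false
  country of purchase ∈ {DE, FR, JP, UK}: JP is in the set → true
Combine:
[1.1.3] true OR false = true
[1.1] false AND true AND true = false
[1.2.1.1.1.1] false OR false = false
[1.2.1.1.1] NOT false = true
[1.2.1.1] NOT true = false
[1.2.1] NOT false = true
[1.2] NOT true = false
[1] false OR false = false
[2.1] false AND false = false
[2.2] false AND false AND false = false
[2.3.2] false AND true = false
[2.3] true → false = false
[2] false OR false OR false = false
[root] false OR false = false
Overall: false → refused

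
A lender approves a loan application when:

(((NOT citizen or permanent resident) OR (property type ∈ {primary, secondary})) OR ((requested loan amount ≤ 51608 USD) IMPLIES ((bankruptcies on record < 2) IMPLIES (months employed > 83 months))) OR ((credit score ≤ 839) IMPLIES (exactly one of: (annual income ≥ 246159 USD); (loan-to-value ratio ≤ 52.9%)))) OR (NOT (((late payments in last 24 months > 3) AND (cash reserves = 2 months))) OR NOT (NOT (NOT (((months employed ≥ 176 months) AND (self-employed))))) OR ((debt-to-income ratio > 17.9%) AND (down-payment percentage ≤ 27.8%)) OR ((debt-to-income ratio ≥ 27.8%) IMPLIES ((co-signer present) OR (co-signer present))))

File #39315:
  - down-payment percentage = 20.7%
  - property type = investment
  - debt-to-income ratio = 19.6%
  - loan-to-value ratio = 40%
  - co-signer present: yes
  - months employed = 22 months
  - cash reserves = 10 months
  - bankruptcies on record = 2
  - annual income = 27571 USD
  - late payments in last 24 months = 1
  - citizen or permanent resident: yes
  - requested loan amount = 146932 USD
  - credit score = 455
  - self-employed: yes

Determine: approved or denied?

Atomic conditions:
  NOT citizen or permanent resident: yes → false
  property type ∈ {primary, secondary}: investment is not in the set → false
  requested loan amount ≤ 51608 USD: 146932 ≤ 51608 is false
  bankruptcies on record < 2: 2 < 2 is false
  months employed > 83 months: 22 > 83 is false
  credit score ≤ 839: 455 ≤ 839 is true
  annual income ≥ 246159 USD: 27571 ≥ 246159 is false
  loan-to-value ratio ≤ 52.9%: 40 ≤ 52.9 is true
  late payments in last 24 months > 3: 1 > 3 is false
  cash reserves = 2 months: 10 == 2 is false
  months employed ≥ 176 months: 22 ≥ 176 is false
  self-employed: yes → true
  debt-to-income ratio > 17.9%: 19.6 > 17.9 is true
  down-payment percentage ≤ 27.8%: 20.7 ≤ 27.8 is true
  debt-to-income ratio ≥ 27.8%: 19.6 ≥ 27.8 is false
  co-signer present: yes → true
Combine:
[1.1] false OR false = false
[1.2.2] false → false (antecedent false ⇒ implication holds) = true
[1.2] false → true (antecedent false ⇒ implication holds) = true
[1.3.2] exactly-one(false, true) = true
[1.3] true → true = true
[1] false OR true OR true = true
[2.1.1] false AND false = false
[2.1] NOT false = true
[2.2.1.1.1] false AND true = false
[2.2.1.1] NOT false = true
[2.2.1] NOT true = false
[2.2] NOT false = true
[2.3] true AND true = true
[2.4.2] true OR true = true
[2.4] false → true (antecedent false ⇒ implication holds) = true
[2] true OR true OR true OR true = true
[root] true OR true = true
Overall: true → approved

Approved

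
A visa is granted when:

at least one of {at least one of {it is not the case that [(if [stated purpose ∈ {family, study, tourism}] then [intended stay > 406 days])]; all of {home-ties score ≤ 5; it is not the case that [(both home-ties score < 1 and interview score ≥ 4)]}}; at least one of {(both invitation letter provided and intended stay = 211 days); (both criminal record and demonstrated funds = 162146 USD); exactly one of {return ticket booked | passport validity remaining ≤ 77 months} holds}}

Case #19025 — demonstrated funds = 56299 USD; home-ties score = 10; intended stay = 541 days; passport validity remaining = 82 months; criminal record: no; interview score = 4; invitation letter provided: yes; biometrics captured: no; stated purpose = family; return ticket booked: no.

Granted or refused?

Refused

Atomic conditions:
  stated purpose ∈ {family, study, tourism}: family is in the set → true
  intended stay > 406 days: 541 > 406 is true
  home-ties score ≤ 5: 10 ≤ 5 is false
  home-ties score < 1: 10 < 1 is false
  interview score ≥ 4: 4 ≥ 4 is true
  invitation letter provided: yes → true
  intended stay = 211 days: 541 == 211 is false
  criminal record: no → false
  demonstrated funds = 162146 USD: 56299 == 162146 is false
  return ticket booked: no → false
  passport validity remaining ≤ 77 months: 82 ≤ 77 is false
Combine:
[1.1.1] true → true = true
[1.1] NOT true = false
[1.2.2.1] false AND true = false
[1.2.2] NOT false = true
[1.2] false AND true = false
[1] false OR false = false
[2.1] true AND false = false
[2.2] false AND false = false
[2.3] exactly-one(false, false) = false
[2] false OR false OR false = false
[root] false OR false = false
Overall: false → refused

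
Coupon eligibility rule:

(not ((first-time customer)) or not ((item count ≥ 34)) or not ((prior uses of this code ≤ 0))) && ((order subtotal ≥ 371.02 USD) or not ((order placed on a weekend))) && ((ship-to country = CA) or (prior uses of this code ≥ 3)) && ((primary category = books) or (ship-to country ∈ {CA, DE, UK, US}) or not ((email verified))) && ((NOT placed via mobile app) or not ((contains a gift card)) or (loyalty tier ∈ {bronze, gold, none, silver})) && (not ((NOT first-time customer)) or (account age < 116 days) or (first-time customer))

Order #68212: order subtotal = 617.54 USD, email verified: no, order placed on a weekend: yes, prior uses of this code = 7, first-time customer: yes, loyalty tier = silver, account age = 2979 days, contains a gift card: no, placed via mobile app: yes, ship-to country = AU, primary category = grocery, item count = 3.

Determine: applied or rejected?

Atomic conditions:
  first-time customer: yes → true
  item count ≥ 34: 3 ≥ 34 is false
  prior uses of this code ≤ 0: 7 ≤ 0 is false
  order subtotal ≥ 371.02 USD: 617.54 ≥ 371.02 is true
  order placed on a weekend: yes → true
  ship-to country = CA: AU == CA is false
  prior uses of this code ≥ 3: 7 ≥ 3 is true
  primary category = books: grocery == books is false
  ship-to country ∈ {CA, DE, UK, US}: AU is not in the set → false
  email verified: no → false
  NOT placed via mobile app: yes → false
  contains a gift card: no → false
  loyalty tier ∈ {bronze, gold, none, silver}: silver is in the set → true
  NOT first-time customer: yes → false
  account age < 116 days: 2979 < 116 is false
Combine:
[1.1] NOT true = false
[1.2] NOT false = true
[1.3] NOT false = true
[1] false OR true OR true = true
[2.2] NOT true = false
[2] true OR false = true
[3] false OR true = true
[4.3] NOT false = true
[4] false OR false OR true = true
[5.2] NOT false = true
[5] false OR true OR true = true
[6.1] NOT false = true
[6] true OR false OR true = true
[root] true AND true AND true AND true AND true AND true = true
Overall: true → applied

Applied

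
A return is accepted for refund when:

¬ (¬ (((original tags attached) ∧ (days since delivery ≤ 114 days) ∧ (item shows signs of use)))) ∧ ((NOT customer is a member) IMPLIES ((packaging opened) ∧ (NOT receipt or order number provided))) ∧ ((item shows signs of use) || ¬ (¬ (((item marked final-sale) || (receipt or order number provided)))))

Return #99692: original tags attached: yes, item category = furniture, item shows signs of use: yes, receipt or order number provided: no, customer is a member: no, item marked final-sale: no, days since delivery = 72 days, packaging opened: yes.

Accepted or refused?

Accepted

Atomic conditions:
  original tags attached: yes → true
  days since delivery ≤ 114 days: 72 ≤ 114 is true
  item shows signs of use: yes → true
  NOT customer is a member: no → true
  packaging opened: yes → true
  NOT receipt or order number provided: no → true
  item marked final-sale: no → false
  receipt or order number provided: no → false
Combine:
[1.1.1] true AND true AND true = true
[1.1] NOT true = false
[1] NOT false = true
[2.2] true AND true = true
[2] true → true = true
[3.2.1.1] false OR false = false
[3.2.1] NOT false = true
[3.2] NOT true = false
[3] true OR false = true
[root] true AND true AND true = true
Overall: true → accepted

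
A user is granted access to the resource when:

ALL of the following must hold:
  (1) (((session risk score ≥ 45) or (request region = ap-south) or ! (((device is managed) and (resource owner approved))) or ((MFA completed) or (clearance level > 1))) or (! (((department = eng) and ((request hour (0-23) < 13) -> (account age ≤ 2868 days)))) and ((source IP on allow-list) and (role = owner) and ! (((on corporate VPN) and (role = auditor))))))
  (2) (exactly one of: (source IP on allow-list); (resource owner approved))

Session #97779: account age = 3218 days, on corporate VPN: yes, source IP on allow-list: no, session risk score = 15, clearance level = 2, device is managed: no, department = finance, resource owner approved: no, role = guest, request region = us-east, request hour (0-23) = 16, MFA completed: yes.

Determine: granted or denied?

Denied

Atomic conditions:
  session risk score ≥ 45: 15 ≥ 45 is false
  request region = ap-south: us-east == ap-south is false
  device is managed: no → false
  resource owner approved: no → false
  MFA completed: yes → true
  clearance level > 1: 2 > 1 is true
  department = eng: finance == eng is false
  request hour (0-23) < 13: 16 < 13 is false
  account age ≤ 2868 days: 3218 ≤ 2868 is false
  source IP on allow-list: no → false
  role = owner: guest == owner is false
  on corporate VPN: yes → true
  role = auditor: guest == auditor is false
Combine:
[1.1.3.1] false AND false = false
[1.1.3] NOT false = true
[1.1.4] true OR true = true
[1.1] false OR false OR true OR true = true
[1.2.1.1.2] false → false (antecedent false ⇒ implication holds) = true
[1.2.1.1] false AND true = false
[1.2.1] NOT false = true
[1.2.2.3.1] true AND false = false
[1.2.2.3] NOT false = true
[1.2.2] false AND false AND true = false
[1.2] true AND false = false
[1] true OR false = true
[2] exactly-one(false, false) = false
[root] true AND false = false
Overall: false → denied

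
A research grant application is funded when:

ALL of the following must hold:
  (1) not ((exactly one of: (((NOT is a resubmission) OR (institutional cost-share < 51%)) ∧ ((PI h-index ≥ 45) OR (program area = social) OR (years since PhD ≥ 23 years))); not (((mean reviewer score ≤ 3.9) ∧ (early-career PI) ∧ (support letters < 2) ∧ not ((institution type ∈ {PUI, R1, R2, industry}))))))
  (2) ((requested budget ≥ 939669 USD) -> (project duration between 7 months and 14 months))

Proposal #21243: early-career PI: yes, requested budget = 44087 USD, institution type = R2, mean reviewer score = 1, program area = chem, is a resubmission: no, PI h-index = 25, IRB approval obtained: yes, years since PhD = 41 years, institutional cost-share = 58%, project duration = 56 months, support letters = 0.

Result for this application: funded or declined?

Atomic conditions:
  NOT is a resubmission: no → true
  institutional cost-share < 51%: 58 < 51 is false
  PI h-index ≥ 45: 25 ≥ 45 is false
  program area = social: chem == social is false
  years since PhD ≥ 23 years: 41 ≥ 23 is true
  mean reviewer score ≤ 3.9: 1 ≤ 3.9 is true
  early-career PI: yes → true
  support letters < 2: 0 < 2 is true
  institution type ∈ {PUI, R1, R2, industry}: R2 is in the set → true
  requested budget ≥ 939669 USD: 44087 ≥ 939669 is false
  project duration between 7 months and 14 months: 56 in [7, 14] is false
Combine:
[1.1.1.1] true OR false = true
[1.1.1.2] false OR false OR true = true
[1.1.1] true AND true = true
[1.1.2.1.4] NOT true = false
[1.1.2.1] true AND true AND true AND false = false
[1.1.2] NOT false = true
[1.1] exactly-one(true, true) = false
[1] NOT false = true
[2] false → false (antecedent false ⇒ implication holds) = true
[root] true AND true = true
Overall: true → funded

Funded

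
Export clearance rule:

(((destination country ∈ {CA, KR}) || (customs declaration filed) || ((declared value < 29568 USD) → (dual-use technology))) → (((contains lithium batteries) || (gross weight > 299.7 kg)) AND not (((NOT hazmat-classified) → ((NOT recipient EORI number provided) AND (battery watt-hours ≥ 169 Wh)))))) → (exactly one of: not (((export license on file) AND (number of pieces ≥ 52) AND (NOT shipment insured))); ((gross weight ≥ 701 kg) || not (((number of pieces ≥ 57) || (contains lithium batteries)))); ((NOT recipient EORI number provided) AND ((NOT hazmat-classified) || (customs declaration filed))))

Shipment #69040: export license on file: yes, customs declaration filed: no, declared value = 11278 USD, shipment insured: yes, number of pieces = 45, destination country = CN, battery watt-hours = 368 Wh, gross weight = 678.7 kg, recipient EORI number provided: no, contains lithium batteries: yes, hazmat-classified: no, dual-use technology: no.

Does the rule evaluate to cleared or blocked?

Atomic conditions:
  destination country ∈ {CA, KR}: CN is not in the set → false
  customs declaration filed: no → false
  declared value < 29568 USD: 11278 < 29568 is true
  dual-use technology: no → false
  contains lithium batteries: yes → true
  gross weight > 299.7 kg: 678.7 > 299.7 is true
  NOT hazmat-classified: no → true
  NOT recipient EORI number provided: no → true
  battery watt-hours ≥ 169 Wh: 368 ≥ 169 is true
  export license on file: yes → true
  number of pieces ≥ 52: 45 ≥ 52 is false
  NOT shipment insured: yes → false
  gross weight ≥ 701 kg: 678.7 ≥ 701 is false
  number of pieces ≥ 57: 45 ≥ 57 is false
Combine:
[1.1.3] true → false = false
[1.1] false OR false OR false = false
[1.2.1] true OR true = true
[1.2.2.1.2] true AND true = true
[1.2.2.1] true → true = true
[1.2.2] NOT true = false
[1.2] true AND false = false
[1] false → false (antecedent false ⇒ implication holds) = true
[2.1.1] true AND false AND false = false
[2.1] NOT false = true
[2.2.2.1] false OR true = true
[2.2.2] NOT true = false
[2.2] false OR false = false
[2.3.2] true OR false = true
[2.3] true AND true = true
[2] exactly-one(true, false, true) = false
[root] true → false = false
Overall: false → blocked

Blocked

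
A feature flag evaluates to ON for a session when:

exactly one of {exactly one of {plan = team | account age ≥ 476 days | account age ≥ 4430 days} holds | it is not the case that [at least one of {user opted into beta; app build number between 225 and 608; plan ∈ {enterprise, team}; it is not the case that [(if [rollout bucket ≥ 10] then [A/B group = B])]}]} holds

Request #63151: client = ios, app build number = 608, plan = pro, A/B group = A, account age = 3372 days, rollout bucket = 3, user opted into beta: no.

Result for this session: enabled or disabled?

Enabled

Atomic conditions:
  plan = team: pro == team is false
  account age ≥ 476 days: 3372 ≥ 476 is true
  account age ≥ 4430 days: 3372 ≥ 4430 is false
  user opted into beta: no → false
  app build number between 225 and 608: 608 in [225, 608] is true
  plan ∈ {enterprise, team}: pro is not in the set → false
  rollout bucket ≥ 10: 3 ≥ 10 is false
  A/B group = B: A == B is false
Combine:
[1] exactly-one(false, true, false) = true
[2.1.4.1] false → false (antecedent false ⇒ implication holds) = true
[2.1.4] NOT true = false
[2.1] false OR true OR false OR false = true
[2] NOT true = false
[root] exactly-one(true, false) = true
Overall: true → enabled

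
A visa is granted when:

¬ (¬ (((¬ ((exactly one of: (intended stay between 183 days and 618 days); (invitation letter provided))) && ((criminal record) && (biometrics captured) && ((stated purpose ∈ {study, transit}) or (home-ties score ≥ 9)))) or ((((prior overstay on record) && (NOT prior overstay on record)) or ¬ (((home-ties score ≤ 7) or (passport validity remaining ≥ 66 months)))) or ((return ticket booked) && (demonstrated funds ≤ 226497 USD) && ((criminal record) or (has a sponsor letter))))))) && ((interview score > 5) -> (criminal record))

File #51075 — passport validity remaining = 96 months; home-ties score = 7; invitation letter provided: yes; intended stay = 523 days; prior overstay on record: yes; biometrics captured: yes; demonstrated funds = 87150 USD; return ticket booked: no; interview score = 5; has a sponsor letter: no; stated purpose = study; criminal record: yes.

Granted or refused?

Granted

Atomic conditions:
  intended stay between 183 days and 618 days: 523 in [183, 618] is true
  invitation letter provided: yes → true
  criminal record: yes → true
  biometrics captured: yes → true
  stated purpose ∈ {study, transit}: study is in the set → true
  home-ties score ≥ 9: 7 ≥ 9 is false
  prior overstay on record: yes → true
  NOT prior overstay on record: yes → false
  home-ties score ≤ 7: 7 ≤ 7 is true
  passport validity remaining ≥ 66 months: 96 ≥ 66 is true
  return ticket booked: no → false
  demonstrated funds ≤ 226497 USD: 87150 ≤ 226497 is true
  has a sponsor letter: no → false
  interview score > 5: 5 > 5 is false
Combine:
[1.1.1.1.1.1] exactly-one(true, true) = false
[1.1.1.1.1] NOT false = true
[1.1.1.1.2.3] true OR false = true
[1.1.1.1.2] true AND true AND true = true
[1.1.1.1] true AND true = true
[1.1.1.2.1.1] true AND false = false
[1.1.1.2.1.2.1] true OR true = true
[1.1.1.2.1.2] NOT true = false
[1.1.1.2.1] false OR false = false
[1.1.1.2.2.3] true OR false = true
[1.1.1.2.2] false AND true AND true = false
[1.1.1.2] false OR false = false
[1.1.1] true OR false = true
[1.1] NOT true = false
[1] NOT false = true
[2] false → true (antecedent false ⇒ implication holds) = true
[root] true AND true = true
Overall: true → granted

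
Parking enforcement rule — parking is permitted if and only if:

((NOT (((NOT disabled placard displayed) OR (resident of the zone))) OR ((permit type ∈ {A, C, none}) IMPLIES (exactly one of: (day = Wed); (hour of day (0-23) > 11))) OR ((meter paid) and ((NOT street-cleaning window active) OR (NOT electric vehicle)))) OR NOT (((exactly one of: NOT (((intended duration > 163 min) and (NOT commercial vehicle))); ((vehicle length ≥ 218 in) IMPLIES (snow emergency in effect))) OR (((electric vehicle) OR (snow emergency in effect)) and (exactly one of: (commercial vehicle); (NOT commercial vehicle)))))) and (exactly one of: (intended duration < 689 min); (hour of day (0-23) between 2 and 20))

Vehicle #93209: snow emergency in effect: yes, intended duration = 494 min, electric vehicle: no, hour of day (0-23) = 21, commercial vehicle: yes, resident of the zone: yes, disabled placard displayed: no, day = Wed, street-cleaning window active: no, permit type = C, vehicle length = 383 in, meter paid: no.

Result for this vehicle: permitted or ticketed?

Ticketed

Atomic conditions:
  NOT disabled placard displayed: no → true
  resident of the zone: yes → true
  permit type ∈ {A, C, none}: C is in the set → true
  day = Wed: Wed == Wed is true
  hour of day (0-23) > 11: 21 > 11 is true
  meter paid: no → false
  NOT street-cleaning window active: no → true
  NOT electric vehicle: no → true
  intended duration > 163 min: 494 > 163 is true
  NOT commercial vehicle: yes → false
  vehicle length ≥ 218 in: 383 ≥ 218 is true
  snow emergency in effect: yes → true
  electric vehicle: no → false
  commercial vehicle: yes → true
  intended duration < 689 min: 494 < 689 is true
  hour of day (0-23) between 2 and 20: 21 in [2, 20] is false
Combine:
[1.1.1.1] true OR true = true
[1.1.1] NOT true = false
[1.1.2.2] exactly-one(true, true) = false
[1.1.2] true → false = false
[1.1.3.2] true OR true = true
[1.1.3] false AND true = false
[1.1] false OR false OR false = false
[1.2.1.1.1.1] true AND false = false
[1.2.1.1.1] NOT false = true
[1.2.1.1.2] true → true = true
[1.2.1.1] exactly-one(true, true) = false
[1.2.1.2.1] false OR true = true
[1.2.1.2.2] exactly-one(true, false) = true
[1.2.1.2] true AND true = true
[1.2.1] false OR true = true
[1.2] NOT true = false
[1] false OR false = false
[2] exactly-one(true, false) = true
[root] false AND true = false
Overall: false → ticketed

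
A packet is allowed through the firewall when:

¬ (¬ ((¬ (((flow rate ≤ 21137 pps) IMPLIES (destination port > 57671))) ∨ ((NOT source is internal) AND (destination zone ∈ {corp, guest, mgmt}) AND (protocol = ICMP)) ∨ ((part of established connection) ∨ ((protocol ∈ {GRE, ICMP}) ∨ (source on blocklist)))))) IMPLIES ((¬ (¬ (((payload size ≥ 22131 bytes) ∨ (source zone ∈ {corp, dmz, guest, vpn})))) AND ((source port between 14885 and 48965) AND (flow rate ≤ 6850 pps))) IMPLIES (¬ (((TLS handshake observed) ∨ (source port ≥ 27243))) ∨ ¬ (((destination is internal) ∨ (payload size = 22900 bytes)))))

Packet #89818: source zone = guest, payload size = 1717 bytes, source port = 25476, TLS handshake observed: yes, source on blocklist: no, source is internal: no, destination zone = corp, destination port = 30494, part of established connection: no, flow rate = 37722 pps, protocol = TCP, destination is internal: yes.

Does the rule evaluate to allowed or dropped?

Atomic conditions:
  flow rate ≤ 21137 pps: 37722 ≤ 21137 is false
  destination port > 57671: 30494 > 57671 is false
  NOT source is internal: no → true
  destination zone ∈ {corp, guest, mgmt}: corp is in the set → true
  protocol = ICMP: TCP == ICMP is false
  part of established connection: no → false
  protocol ∈ {GRE, ICMP}: TCP is not in the set → false
  source on blocklist: no → false
  payload size ≥ 22131 bytes: 1717 ≥ 22131 is false
  source zone ∈ {corp, dmz, guest, vpn}: guest is in the set → true
  source port between 14885 and 48965: 25476 in [14885, 48965] is true
  flow rate ≤ 6850 pps: 37722 ≤ 6850 is false
  TLS handshake observed: yes → true
  source port ≥ 27243: 25476 ≥ 27243 is false
  destination is internal: yes → true
  payload size = 22900 bytes: 1717 == 22900 is false
Combine:
[1.1.1.1.1] false → false (antecedent false ⇒ implication holds) = true
[1.1.1.1] NOT true = false
[1.1.1.2] true AND true AND false = false
[1.1.1.3.2] false OR false = false
[1.1.1.3] false OR false = false
[1.1.1] false OR false OR false = false
[1.1] NOT false = true
[1] NOT true = false
[2.1.1.1.1] false OR true = true
[2.1.1.1] NOT true = false
[2.1.1] NOT false = true
[2.1.2] true AND false = false
[2.1] true AND false = false
[2.2.1.1] true OR false = true
[2.2.1] NOT true = false
[2.2.2.1] true OR false = true
[2.2.2] NOT true = false
[2.2] false OR false = false
[2] false → false (antecedent false ⇒ implication holds) = true
[root] false → true (antecedent false ⇒ implication holds) = true
Overall: true → allowed

Allowed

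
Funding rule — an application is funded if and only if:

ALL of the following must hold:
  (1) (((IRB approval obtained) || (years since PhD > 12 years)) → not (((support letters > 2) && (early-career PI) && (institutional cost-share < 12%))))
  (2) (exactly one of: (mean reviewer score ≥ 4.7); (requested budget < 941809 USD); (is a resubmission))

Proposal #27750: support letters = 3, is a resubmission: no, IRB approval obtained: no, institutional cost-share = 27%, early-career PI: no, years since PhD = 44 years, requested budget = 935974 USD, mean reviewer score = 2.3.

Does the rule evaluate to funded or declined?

Atomic conditions:
  IRB approval obtained: no → false
  years since PhD > 12 years: 44 > 12 is true
  support letters > 2: 3 > 2 is true
  early-career PI: no → false
  institutional cost-share < 12%: 27 < 12 is false
  mean reviewer score ≥ 4.7: 2.3 ≥ 4.7 is false
  requested budget < 941809 USD: 935974 < 941809 is true
  is a resubmission: no → false
Combine:
[1.1] false OR true = true
[1.2.1] true AND false AND false = false
[1.2] NOT false = true
[1] true → true = true
[2] exactly-one(false, true, false) = true
[root] true AND true = true
Overall: true → funded

Funded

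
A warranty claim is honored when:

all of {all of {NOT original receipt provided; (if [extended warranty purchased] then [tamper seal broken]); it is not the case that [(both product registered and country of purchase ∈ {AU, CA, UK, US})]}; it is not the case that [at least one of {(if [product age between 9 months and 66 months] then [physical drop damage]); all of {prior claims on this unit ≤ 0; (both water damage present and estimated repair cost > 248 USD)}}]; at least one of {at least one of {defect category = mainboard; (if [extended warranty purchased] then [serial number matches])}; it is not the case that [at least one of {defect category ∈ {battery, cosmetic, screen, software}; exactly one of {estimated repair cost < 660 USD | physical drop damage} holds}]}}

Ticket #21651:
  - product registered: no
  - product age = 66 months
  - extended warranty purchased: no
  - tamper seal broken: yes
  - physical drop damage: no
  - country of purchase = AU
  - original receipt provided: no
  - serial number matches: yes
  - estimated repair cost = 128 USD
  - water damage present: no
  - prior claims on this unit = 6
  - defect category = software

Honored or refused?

Honored

Atomic conditions:
  NOT original receipt provided: no → true
  extended warranty purchased: no → false
  tamper seal broken: yes → true
  product registered: no → false
  country of purchase ∈ {AU, CA, UK, US}: AU is in the set → true
  product age between 9 months and 66 months: 66 in [9, 66] is true
  physical drop damage: no → false
  prior claims on this unit ≤ 0: 6 ≤ 0 is false
  water damage present: no → false
  estimated repair cost > 248 USD: 128 > 248 is false
  defect category = mainboard: software == mainboard is false
  serial number matches: yes → true
  defect category ∈ {battery, cosmetic, screen, software}: software is in the set → true
  estimated repair cost < 660 USD: 128 < 660 is true
Combine:
[1.2] false → true (antecedent false ⇒ implication holds) = true
[1.3.1] false AND true = false
[1.3] NOT false = true
[1] true AND true AND true = true
[2.1.1] true → false = false
[2.1.2.2] false AND false = false
[2.1.2] false AND false = false
[2.1] false OR false = false
[2] NOT false = true
[3.1.2] false → true (antecedent false ⇒ implication holds) = true
[3.1] false OR true = true
[3.2.1.2] exactly-one(true, false) = true
[3.2.1] true OR true = true
[3.2] NOT true = false
[3] true OR false = true
[root] true AND true AND true = true
Overall: true → honored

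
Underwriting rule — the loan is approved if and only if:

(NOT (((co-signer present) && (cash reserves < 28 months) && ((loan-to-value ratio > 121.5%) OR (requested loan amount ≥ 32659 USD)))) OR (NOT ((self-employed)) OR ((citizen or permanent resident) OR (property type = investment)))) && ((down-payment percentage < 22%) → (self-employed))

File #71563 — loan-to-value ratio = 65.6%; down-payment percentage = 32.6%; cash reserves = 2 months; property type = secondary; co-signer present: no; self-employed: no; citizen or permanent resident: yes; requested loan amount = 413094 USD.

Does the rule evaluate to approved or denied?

Atomic conditions:
  co-signer present: no → false
  cash reserves < 28 months: 2 < 28 is true
  loan-to-value ratio > 121.5%: 65.6 > 121.5 is false
  requested loan amount ≥ 32659 USD: 413094 ≥ 32659 is true
  self-employed: no → false
  citizen or permanent resident: yes → true
  property type = investment: secondary == investment is false
  down-payment percentage < 22%: 32.6 < 22 is false
Combine:
[1.1.1.3] false OR true = true
[1.1.1] false AND true AND true = false
[1.1] NOT false = true
[1.2.1] NOT false = true
[1.2.2] true OR false = true
[1.2] true OR true = true
[1] true OR true = true
[2] false → false (antecedent false ⇒ implication holds) = true
[root] true AND true = true
Overall: true → approved

Approved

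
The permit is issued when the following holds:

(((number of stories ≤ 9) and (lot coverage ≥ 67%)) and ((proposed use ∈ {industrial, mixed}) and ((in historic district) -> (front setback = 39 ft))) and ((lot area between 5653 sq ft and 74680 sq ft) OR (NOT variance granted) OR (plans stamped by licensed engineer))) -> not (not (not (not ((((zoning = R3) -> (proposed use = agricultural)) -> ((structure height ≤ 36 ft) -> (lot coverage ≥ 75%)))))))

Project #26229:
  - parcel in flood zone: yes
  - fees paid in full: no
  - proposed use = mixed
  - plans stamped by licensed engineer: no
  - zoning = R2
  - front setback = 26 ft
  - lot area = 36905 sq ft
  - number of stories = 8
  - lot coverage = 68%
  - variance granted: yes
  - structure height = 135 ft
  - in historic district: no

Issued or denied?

Issued

Atomic conditions:
  number of stories ≤ 9: 8 ≤ 9 is true
  lot coverage ≥ 67%: 68 ≥ 67 is true
  proposed use ∈ {industrial, mixed}: mixed is in the set → true
  in historic district: no → false
  front setback = 39 ft: 26 == 39 is false
  lot area between 5653 sq ft and 74680 sq ft: 36905 in [5653, 74680] is true
  NOT variance granted: yes → false
  plans stamped by licensed engineer: no → false
  zoning = R3: R2 == R3 is false
  proposed use = agricultural: mixed == agricultural is false
  structure height ≤ 36 ft: 135 ≤ 36 is false
  lot coverage ≥ 75%: 68 ≥ 75 is false
Combine:
[1.1] true AND true = true
[1.2.2] false → false (antecedent false ⇒ implication holds) = true
[1.2] true AND true = true
[1.3] true OR false OR false = true
[1] true AND true AND true = true
[2.1.1.1.1.1] false → false (antecedent false ⇒ implication holds) = true
[2.1.1.1.1.2] false → false (antecedent false ⇒ implication holds) = true
[2.1.1.1.1] true → true = true
[2.1.1.1] NOT true = false
[2.1.1] NOT false = true
[2.1] NOT true = false
[2] NOT false = true
[root] true → true = true
Overall: true → issued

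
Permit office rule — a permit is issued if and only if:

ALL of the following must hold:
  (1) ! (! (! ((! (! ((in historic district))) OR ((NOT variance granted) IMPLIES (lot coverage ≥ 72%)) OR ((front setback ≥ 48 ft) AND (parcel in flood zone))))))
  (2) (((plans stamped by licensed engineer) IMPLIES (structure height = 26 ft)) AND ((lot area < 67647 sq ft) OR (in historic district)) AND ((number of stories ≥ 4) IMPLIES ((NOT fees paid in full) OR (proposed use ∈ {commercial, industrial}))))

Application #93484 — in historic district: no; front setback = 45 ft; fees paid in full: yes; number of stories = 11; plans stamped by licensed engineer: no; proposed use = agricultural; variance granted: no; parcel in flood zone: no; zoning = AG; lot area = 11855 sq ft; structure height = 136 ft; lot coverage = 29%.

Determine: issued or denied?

Atomic conditions:
  in historic district: no → false
  NOT variance granted: no → true
  lot coverage ≥ 72%: 29 ≥ 72 is false
  front setback ≥ 48 ft: 45 ≥ 48 is false
  parcel in flood zone: no → false
  plans stamped by licensed engineer: no → false
  structure height = 26 ft: 136 == 26 is false
  lot area < 67647 sq ft: 11855 < 67647 is true
  number of stories ≥ 4: 11 ≥ 4 is true
  NOT fees paid in full: yes → false
  proposed use ∈ {commercial, industrial}: agricultural is not in the set → false
Combine:
[1.1.1.1.1.1] NOT false = true
[1.1.1.1.1] NOT true = false
[1.1.1.1.2] true → false = false
[1.1.1.1.3] false AND false = false
[1.1.1.1] false OR false OR false = false
[1.1.1] NOT false = true
[1.1] NOT true = false
[1] NOT false = true
[2.1] false → false (antecedent false ⇒ implication holds) = true
[2.2] true OR false = true
[2.3.2] false OR false = false
[2.3] true → false = false
[2] true AND true AND false = false
[root] true AND false = false
Overall: false → denied

Denied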